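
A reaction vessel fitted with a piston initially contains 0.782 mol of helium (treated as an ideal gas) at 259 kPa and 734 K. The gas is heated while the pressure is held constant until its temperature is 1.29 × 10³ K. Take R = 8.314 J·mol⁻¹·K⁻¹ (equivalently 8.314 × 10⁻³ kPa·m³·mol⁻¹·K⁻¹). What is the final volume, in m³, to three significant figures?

From PV = nRT: V₁ = nRT₁/P₁ = 0.01843 m³.
P constant ⇒ V ∝ T: P₂ = P₁; V₂ = V₁·(T₂/T₁) = 0.03238 m³.

V₂ ≈ 0.0324 m³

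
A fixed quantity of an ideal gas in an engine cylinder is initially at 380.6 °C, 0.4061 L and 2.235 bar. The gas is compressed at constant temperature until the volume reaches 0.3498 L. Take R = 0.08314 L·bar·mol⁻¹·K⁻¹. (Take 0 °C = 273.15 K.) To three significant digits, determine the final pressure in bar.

Convert: T₁ = 653.8 K.
T constant ⇒ Boyle's law P V = const: T₂ = T₁; P₂ = P₁·(V₁/V₂) = 2.595 bar.

P₂ ≈ 2.59 bar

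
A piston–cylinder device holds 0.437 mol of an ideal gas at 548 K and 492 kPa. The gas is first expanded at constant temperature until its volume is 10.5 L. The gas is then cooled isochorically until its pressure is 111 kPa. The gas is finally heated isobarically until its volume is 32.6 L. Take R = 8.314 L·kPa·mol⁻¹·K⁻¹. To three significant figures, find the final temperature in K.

T₄ ≈ 996 K

From PV = nRT: V₁ = nRT₁/P₁ = 4.047 L.
T constant ⇒ Boyle's law P V = const: T₂ = T₁; P₂ = P₁·(V₁/V₂) = 189.6 kPa.
Isochoric, so P/T is constant: V₃ = V₂; T₃ = T₂·(P₃/P₂) = 320.8 K.
Isobaric, so V/T is constant: P₄ = P₃; T₄ = T₃·(V₄/V₃) = 996.0 K.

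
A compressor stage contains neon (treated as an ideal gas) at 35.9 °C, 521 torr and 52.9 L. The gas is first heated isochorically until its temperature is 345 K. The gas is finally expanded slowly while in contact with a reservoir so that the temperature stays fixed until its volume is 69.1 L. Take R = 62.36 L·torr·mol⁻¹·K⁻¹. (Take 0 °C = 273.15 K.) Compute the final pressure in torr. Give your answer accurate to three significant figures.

Convert: T₁ = 309.0 K.
Isochoric, so P/T is constant: V₂ = V₁; P₂ = P₁·(T₂/T₁) = 581.6 torr.
Isothermal, so P V is constant: T₃ = T₂; P₃ = P₂·(V₂/V₃) = 445.3 torr.

P₃ ≈ 445 torr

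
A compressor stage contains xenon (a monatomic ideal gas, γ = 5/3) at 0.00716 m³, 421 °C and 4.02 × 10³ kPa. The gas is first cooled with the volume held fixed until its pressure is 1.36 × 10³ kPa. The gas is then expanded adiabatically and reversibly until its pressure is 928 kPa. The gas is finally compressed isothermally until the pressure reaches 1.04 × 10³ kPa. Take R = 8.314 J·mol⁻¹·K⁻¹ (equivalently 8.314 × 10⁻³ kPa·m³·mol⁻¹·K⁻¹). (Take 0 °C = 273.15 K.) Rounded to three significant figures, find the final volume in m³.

V₄ ≈ 0.00804 m³

Convert: T₁ = 694.1 K.
Isochoric, so P/T is constant: V₂ = V₁; T₂ = T₁·(P₂/P₁) = 234.8 K.
Adiabatic (γ = 5/3), T V^(γ−1) and P V^γ constant: T₃ = T₂·(P₃/P₂)^((γ−1)/γ) = 201.5 K; V₃ = V₂·(P₂/P₃)^(1/γ) = 0.009005 m³.
T constant ⇒ Boyle's law P V = const: T₄ = T₃; V₄ = V₃·(P₃/P₄) = 0.008036 m³.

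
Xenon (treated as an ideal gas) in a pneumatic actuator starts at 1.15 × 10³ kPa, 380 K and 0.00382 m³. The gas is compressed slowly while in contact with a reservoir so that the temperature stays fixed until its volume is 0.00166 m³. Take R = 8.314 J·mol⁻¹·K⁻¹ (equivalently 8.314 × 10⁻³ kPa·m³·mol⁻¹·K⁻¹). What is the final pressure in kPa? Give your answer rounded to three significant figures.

T constant ⇒ Boyle's law P V = const: T₂ = T₁; P₂ = P₁·(V₁/V₂) = 2646 kPa.

P₂ ≈ 2.65e+03 kPa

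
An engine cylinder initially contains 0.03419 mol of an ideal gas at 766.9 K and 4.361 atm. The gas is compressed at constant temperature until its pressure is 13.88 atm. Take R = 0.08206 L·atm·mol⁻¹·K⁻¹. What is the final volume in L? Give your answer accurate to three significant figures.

V₂ ≈ 0.155 L

From PV = nRT: V₁ = nRT₁/P₁ = 0.4934 L.
Isothermal, so P V is constant: T₂ = T₁; V₂ = V₁·(P₁/P₂) = 0.1550 L.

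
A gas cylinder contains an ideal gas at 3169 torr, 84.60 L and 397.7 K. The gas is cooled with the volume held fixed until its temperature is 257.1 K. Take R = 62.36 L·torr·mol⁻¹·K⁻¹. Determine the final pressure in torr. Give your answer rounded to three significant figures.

P₂ ≈ 2.05e+03 torr

V constant ⇒ P ∝ T: V₂ = V₁; P₂ = P₁·(T₂/T₁) = 2049 torr.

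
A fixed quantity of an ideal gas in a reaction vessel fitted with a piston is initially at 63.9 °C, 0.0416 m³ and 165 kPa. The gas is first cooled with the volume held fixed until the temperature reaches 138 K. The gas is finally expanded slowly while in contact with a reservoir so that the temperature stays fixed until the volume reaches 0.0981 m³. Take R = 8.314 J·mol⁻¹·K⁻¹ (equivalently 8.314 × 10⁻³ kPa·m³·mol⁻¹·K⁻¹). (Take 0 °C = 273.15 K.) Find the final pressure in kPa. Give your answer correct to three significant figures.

Convert: T₁ = 337.0 K.
V constant ⇒ P ∝ T: V₂ = V₁; P₂ = P₁·(T₂/T₁) = 67.56 kPa.
T constant ⇒ Boyle's law P V = const: T₃ = T₂; P₃ = P₂·(V₂/V₃) = 28.65 kPa.

P₃ ≈ 28.6 kPa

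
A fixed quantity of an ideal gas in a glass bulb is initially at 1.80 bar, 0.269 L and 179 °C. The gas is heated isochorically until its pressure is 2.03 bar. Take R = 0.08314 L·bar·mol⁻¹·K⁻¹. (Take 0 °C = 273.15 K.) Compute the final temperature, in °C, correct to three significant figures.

T₂ ≈ 237 °C

Convert: T₁ = 452.1 K.
Isochoric, so P/T is constant: V₂ = V₁; T₂ = T₁·(P₂/P₁) = 509.9 K.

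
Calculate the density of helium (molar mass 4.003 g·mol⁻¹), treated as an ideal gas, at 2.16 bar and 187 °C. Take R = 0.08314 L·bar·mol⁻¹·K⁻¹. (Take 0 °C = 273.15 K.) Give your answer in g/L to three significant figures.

ρ = PM/(RT) = (2.16 × 4.003) / (0.08314 × 460.1)

ρ ≈ 0.226 g/L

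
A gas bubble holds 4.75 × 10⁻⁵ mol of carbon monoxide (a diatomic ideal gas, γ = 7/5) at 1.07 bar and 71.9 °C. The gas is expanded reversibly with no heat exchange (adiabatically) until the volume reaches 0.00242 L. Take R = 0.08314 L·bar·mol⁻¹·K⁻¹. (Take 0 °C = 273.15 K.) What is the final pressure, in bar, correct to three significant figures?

P₂ ≈ 0.436 bar

Convert: T₁ = 345.0 K.
From PV = nRT: V₁ = nRT₁/P₁ = 0.001274 L.
Reversible adiabatic, γ = 7/5: T₂ = T₁·(V₁/V₂)^(γ−1) = 266.9 K; P₂ = P₁·(V₁/V₂)^γ = 0.4356 bar.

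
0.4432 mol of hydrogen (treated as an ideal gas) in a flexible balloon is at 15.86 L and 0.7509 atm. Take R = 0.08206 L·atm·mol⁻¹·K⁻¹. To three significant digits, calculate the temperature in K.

PV = nRT ⇒ T = PV/(nR) = (0.7509 × 15.86) / (0.4432 × 0.08206)

T ≈ 327 K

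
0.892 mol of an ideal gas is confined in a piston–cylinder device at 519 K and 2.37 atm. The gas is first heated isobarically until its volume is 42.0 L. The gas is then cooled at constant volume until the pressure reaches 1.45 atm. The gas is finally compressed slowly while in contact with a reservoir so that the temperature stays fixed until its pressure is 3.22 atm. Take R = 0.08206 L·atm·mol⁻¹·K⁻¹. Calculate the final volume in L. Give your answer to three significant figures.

V₄ ≈ 18.9 L

From PV = nRT: V₁ = nRT₁/P₁ = 16.03 L.
P constant ⇒ V ∝ T: P₂ = P₁; T₂ = T₁·(V₂/V₁) = 1360 K.
Isochoric, so P/T is constant: V₃ = V₂; T₃ = T₂·(P₃/P₂) = 832.0 K.
T constant ⇒ Boyle's law P V = const: T₄ = T₃; V₄ = V₃·(P₃/P₄) = 18.91 L.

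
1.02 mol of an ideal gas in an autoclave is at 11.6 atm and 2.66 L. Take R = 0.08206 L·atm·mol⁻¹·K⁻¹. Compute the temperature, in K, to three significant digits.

PV = nRT ⇒ T = PV/(nR) = (11.6 × 2.66) / (1.02 × 0.08206)

T ≈ 369 K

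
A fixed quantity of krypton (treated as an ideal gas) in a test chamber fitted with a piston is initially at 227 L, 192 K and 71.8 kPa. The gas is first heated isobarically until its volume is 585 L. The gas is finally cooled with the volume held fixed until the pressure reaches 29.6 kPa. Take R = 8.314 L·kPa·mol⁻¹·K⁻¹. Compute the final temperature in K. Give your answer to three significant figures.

P constant ⇒ V ∝ T: P₂ = P₁; T₂ = T₁·(V₂/V₁) = 494.8 K.
Isochoric, so P/T is constant: V₃ = V₂; T₃ = T₂·(P₃/P₂) = 204.0 K.

T₃ ≈ 204 K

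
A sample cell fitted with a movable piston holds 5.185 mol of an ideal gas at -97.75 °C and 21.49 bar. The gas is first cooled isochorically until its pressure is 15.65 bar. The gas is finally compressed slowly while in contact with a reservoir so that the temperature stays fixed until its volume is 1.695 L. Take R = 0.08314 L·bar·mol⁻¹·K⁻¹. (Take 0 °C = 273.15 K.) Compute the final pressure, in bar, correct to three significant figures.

Convert: T₁ = 175.4 K.
From PV = nRT: V₁ = nRT₁/P₁ = 3.518 L.
Isochoric, so P/T is constant: V₂ = V₁; T₂ = T₁·(P₂/P₁) = 127.7 K.
Isothermal, so P V is constant: T₃ = T₂; P₃ = P₂·(V₂/V₃) = 32.49 bar.

P₃ ≈ 32.5 bar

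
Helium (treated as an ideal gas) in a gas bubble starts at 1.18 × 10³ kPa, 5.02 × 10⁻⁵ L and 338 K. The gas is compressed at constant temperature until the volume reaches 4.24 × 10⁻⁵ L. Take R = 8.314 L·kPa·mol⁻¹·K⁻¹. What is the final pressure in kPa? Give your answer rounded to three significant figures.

Isothermal, so P V is constant: T₂ = T₁; P₂ = P₁·(V₁/V₂) = 1397 kPa.

P₂ ≈ 1.40e+03 kPa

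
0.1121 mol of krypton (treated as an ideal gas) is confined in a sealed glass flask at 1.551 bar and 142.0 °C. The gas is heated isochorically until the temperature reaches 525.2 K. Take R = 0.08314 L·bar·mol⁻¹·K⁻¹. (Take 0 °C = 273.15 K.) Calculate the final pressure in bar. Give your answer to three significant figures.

P₂ ≈ 1.96 bar

Convert: T₁ = 415.1 K.
From PV = nRT: V₁ = nRT₁/P₁ = 2.495 L.
V constant ⇒ P ∝ T: V₂ = V₁; P₂ = P₁·(T₂/T₁) = 1.962 bar.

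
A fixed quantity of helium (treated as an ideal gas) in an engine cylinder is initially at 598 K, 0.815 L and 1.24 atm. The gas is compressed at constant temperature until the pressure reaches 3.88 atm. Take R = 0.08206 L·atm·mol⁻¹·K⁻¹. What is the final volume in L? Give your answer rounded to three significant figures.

T constant ⇒ Boyle's law P V = const: T₂ = T₁; V₂ = V₁·(P₁/P₂) = 0.2605 L.

V₂ ≈ 0.260 L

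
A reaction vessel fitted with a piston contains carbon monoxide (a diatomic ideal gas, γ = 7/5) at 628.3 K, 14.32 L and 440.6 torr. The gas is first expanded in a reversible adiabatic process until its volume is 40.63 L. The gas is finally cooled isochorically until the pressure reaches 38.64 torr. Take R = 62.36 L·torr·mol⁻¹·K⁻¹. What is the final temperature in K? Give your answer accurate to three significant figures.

Reversible adiabatic, γ = 7/5: T₂ = T₁·(V₁/V₂)^(γ−1) = 414.0 K; P₂ = P₁·(V₁/V₂)^γ = 102.3 torr.
Isochoric, so P/T is constant: V₃ = V₂; T₃ = T₂·(P₃/P₂) = 156.3 K.

T₃ ≈ 156 K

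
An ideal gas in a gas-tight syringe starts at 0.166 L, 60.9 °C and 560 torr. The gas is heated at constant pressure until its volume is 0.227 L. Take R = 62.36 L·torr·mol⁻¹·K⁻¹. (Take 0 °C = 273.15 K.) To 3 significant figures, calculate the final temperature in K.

T₂ ≈ 457 K

Convert: T₁ = 334.0 K.
P constant ⇒ V ∝ T: P₂ = P₁; T₂ = T₁·(V₂/V₁) = 456.8 K.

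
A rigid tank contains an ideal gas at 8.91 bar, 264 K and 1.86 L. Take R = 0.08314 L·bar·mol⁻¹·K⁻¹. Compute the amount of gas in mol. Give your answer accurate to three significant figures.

n ≈ 0.755 mol

PV = nRT ⇒ n = PV/(RT) = (8.91 × 1.86) / (0.08314 × 264)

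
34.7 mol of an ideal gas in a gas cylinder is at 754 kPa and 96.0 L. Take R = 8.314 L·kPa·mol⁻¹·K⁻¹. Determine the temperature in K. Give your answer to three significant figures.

T ≈ 251 K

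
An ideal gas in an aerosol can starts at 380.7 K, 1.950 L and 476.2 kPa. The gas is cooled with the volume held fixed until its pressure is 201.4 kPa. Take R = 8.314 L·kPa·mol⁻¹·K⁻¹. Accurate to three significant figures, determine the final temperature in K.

T₂ ≈ 161 K

V constant ⇒ P ∝ T: V₂ = V₁; T₂ = T₁·(P₂/P₁) = 161.0 K.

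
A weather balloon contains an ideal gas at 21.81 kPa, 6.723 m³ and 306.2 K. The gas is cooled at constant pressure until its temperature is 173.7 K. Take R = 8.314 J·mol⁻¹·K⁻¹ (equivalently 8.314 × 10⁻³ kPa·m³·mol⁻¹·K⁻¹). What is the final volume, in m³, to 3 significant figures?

V₂ ≈ 3.81 m³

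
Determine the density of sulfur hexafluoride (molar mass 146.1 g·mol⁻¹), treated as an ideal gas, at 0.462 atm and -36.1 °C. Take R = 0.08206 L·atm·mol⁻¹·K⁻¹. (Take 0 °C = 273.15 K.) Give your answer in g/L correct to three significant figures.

ρ = PM/(RT) = (0.462 × 146.1) / (0.08206 × 237.0)

ρ ≈ 3.47 g/L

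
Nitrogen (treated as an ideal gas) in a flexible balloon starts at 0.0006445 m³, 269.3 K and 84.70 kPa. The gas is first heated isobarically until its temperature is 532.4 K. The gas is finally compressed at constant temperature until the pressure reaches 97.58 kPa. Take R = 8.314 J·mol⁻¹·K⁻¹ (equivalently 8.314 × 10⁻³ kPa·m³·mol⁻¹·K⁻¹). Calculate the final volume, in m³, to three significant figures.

Isobaric, so V/T is constant: P₂ = P₁; V₂ = V₁·(T₂/T₁) = 0.001274 m³.
Isothermal, so P V is constant: T₃ = T₂; V₃ = V₂·(P₂/P₃) = 0.001106 m³.

V₃ ≈ 0.00111 m³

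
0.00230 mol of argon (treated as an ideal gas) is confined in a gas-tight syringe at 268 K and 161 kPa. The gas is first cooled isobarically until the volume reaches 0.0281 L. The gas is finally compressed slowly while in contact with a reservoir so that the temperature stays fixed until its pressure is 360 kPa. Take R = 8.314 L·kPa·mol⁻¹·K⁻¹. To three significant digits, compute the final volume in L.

From PV = nRT: V₁ = nRT₁/P₁ = 0.03183 L.
P constant ⇒ V ∝ T: P₂ = P₁; T₂ = T₁·(V₂/V₁) = 236.6 K.
Isothermal, so P V is constant: T₃ = T₂; V₃ = V₂·(P₂/P₃) = 0.01257 L.

V₃ ≈ 0.0126 L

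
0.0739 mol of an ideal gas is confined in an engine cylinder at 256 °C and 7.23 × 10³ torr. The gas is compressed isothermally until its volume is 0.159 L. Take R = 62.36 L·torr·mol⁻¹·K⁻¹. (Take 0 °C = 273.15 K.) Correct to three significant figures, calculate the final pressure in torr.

P₂ ≈ 1.53e+04 torr

Convert: T₁ = 529.1 K.
From PV = nRT: V₁ = nRT₁/P₁ = 0.3373 L.
T constant ⇒ Boyle's law P V = const: T₂ = T₁; P₂ = P₁·(V₁/V₂) = 1.534e+04 torr.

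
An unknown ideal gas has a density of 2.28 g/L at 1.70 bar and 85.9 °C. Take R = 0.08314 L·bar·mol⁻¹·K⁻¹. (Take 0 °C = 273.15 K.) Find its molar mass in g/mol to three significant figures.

M ≈ 40.0 g/mol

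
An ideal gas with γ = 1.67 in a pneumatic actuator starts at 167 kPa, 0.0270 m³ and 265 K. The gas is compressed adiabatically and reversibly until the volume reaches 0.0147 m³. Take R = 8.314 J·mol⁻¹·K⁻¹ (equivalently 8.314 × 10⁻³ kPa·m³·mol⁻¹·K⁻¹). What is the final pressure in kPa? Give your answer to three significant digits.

P₂ ≈ 461 kPa

Reversible adiabatic, γ = 1.67: T₂ = T₁·(V₁/V₂)^(γ−1) = 398.3 K; P₂ = P₁·(V₁/V₂)^γ = 461.0 kPa.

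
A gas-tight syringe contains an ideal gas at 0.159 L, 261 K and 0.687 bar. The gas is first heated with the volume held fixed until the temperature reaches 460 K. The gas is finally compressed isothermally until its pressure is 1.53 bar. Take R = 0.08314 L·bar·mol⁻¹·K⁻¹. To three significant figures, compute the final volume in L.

Isochoric, so P/T is constant: V₂ = V₁; P₂ = P₁·(T₂/T₁) = 1.211 bar.
Isothermal, so P V is constant: T₃ = T₂; V₃ = V₂·(P₂/P₃) = 0.1258 L.

V₃ ≈ 0.126 L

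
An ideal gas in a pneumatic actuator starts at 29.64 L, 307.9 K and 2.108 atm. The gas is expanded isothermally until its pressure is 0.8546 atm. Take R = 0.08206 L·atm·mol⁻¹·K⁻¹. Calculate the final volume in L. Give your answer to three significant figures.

V₂ ≈ 73.1 L

Isothermal, so P V is constant: T₂ = T₁; V₂ = V₁·(P₁/P₂) = 73.11 L.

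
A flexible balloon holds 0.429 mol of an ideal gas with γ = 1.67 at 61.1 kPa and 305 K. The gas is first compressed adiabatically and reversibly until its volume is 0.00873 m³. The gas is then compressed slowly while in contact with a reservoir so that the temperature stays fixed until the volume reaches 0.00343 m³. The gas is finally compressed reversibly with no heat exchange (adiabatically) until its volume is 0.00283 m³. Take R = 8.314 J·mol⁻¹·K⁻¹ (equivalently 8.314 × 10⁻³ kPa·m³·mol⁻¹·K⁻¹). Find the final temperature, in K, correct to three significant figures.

From PV = nRT: V₁ = nRT₁/P₁ = 0.01780 m³.
Reversible adiabatic, γ = 1.67: T₂ = T₁·(V₁/V₂)^(γ−1) = 491.7 K; P₂ = P₁·(V₁/V₂)^γ = 200.9 kPa.
Isothermal, so P V is constant: T₃ = T₂; P₃ = P₂·(V₂/V₃) = 511.3 kPa.
Adiabatic (γ = 1.67), T V^(γ−1) and P V^γ constant: T₄ = T₃·(V₃/V₄)^(γ−1) = 559.3 K; P₄ = P₃·(V₃/V₄)^γ = 704.9 kPa.

T₄ ≈ 559 K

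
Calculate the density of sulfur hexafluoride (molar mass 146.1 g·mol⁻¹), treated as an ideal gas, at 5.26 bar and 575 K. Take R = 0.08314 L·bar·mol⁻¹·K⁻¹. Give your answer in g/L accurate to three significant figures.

ρ ≈ 16.1 g/L

ρ = PM/(RT) = (5.26 × 146.1) / (0.08314 × 575.0)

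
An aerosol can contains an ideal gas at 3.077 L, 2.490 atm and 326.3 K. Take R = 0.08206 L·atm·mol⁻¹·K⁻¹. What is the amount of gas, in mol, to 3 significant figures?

n ≈ 0.286 mol

PV = nRT ⇒ n = PV/(RT) = (2.490 × 3.077) / (0.08206 × 326.3)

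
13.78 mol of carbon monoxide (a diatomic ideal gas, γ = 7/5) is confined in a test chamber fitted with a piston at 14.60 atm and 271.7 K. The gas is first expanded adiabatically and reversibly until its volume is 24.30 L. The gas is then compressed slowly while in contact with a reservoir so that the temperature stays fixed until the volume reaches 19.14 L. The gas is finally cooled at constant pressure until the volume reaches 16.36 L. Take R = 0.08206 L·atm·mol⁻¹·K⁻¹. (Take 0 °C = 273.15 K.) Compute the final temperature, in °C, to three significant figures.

T₄ ≈ -53.9 °C

From PV = nRT: V₁ = nRT₁/P₁ = 21.04 L.
Adiabatic (γ = 7/5), T V^(γ−1) and P V^γ constant: T₂ = T₁·(V₁/V₂)^(γ−1) = 256.5 K; P₂ = P₁·(V₁/V₂)^γ = 11.94 atm.
Isothermal, so P V is constant: T₃ = T₂; P₃ = P₂·(V₂/V₃) = 15.15 atm.
Isobaric, so V/T is constant: P₄ = P₃; T₄ = T₃·(V₄/V₃) = 219.2 K.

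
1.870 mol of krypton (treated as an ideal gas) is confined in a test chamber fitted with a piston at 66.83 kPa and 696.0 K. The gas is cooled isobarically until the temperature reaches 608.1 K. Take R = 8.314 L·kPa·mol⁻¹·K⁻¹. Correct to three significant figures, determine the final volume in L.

V₂ ≈ 141 L

From PV = nRT: V₁ = nRT₁/P₁ = 161.9 L.
Isobaric, so V/T is constant: P₂ = P₁; V₂ = V₁·(T₂/T₁) = 141.5 L.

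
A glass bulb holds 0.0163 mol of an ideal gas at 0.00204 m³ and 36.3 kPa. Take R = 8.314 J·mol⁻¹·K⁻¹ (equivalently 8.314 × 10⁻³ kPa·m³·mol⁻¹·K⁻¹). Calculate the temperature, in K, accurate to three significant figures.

T ≈ 546 K

PV = nRT ⇒ T = PV/(nR) = (36.3 × 0.00204) / (0.0163 × 8.314 × 10⁻³)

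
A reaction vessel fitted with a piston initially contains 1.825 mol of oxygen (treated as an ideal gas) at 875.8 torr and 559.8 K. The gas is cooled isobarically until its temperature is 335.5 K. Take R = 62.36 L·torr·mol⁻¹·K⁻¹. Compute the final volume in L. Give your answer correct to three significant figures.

V₂ ≈ 43.6 L

From PV = nRT: V₁ = nRT₁/P₁ = 72.74 L.
P constant ⇒ V ∝ T: P₂ = P₁; V₂ = V₁·(T₂/T₁) = 43.60 L.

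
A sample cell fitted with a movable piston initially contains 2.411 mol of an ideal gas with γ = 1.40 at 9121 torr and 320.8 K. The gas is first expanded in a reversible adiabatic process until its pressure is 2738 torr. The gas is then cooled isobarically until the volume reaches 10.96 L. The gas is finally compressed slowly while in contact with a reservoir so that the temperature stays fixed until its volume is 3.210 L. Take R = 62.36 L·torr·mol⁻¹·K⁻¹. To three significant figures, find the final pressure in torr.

From PV = nRT: V₁ = nRT₁/P₁ = 5.288 L.
Reversible adiabatic, γ = 1.40: T₂ = T₁·(P₂/P₁)^((γ−1)/γ) = 227.5 K; V₂ = V₁·(P₁/P₂)^(1/γ) = 12.49 L.
Isobaric, so V/T is constant: P₃ = P₂; T₃ = T₂·(V₃/V₂) = 199.6 K.
Isothermal, so P V is constant: T₄ = T₃; P₄ = P₃·(V₃/V₄) = 9348 torr.

P₄ ≈ 9.35e+03 torr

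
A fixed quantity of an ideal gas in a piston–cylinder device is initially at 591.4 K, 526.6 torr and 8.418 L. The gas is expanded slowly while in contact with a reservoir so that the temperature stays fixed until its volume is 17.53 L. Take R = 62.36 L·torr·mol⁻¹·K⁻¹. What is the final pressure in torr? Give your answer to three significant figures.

T constant ⇒ Boyle's law P V = const: T₂ = T₁; P₂ = P₁·(V₁/V₂) = 252.9 torr.

P₂ ≈ 253 torr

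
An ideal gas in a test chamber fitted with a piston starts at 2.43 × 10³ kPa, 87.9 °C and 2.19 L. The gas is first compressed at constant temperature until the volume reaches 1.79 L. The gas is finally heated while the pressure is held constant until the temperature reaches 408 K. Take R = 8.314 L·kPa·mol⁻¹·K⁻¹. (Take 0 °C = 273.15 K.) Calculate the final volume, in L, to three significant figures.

Convert: T₁ = 361.0 K.
Isothermal, so P V is constant: T₂ = T₁; P₂ = P₁·(V₁/V₂) = 2973 kPa.
Isobaric, so V/T is constant: P₃ = P₂; V₃ = V₂·(T₃/T₂) = 2.023 L.

V₃ ≈ 2.02 L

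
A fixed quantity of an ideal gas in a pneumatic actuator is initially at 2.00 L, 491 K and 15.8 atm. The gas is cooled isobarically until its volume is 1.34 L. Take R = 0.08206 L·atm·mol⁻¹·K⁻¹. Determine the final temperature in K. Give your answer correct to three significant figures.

T₂ ≈ 329 K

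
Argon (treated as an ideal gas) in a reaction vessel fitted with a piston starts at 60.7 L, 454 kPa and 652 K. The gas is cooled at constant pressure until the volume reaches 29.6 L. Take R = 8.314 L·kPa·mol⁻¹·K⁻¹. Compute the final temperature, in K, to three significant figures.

T₂ ≈ 318 K

P constant ⇒ V ∝ T: P₂ = P₁; T₂ = T₁·(V₂/V₁) = 317.9 K.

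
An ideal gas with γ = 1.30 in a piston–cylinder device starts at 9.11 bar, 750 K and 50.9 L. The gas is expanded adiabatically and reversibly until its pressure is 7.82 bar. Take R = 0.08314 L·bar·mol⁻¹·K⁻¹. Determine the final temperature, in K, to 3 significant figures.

T₂ ≈ 724 K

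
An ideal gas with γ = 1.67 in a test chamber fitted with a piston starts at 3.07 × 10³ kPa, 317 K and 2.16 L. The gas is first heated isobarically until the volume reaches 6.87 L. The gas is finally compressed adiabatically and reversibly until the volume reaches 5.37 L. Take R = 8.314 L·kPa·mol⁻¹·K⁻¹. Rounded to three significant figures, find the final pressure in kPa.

P₃ ≈ 4.63e+03 kPa

Isobaric, so V/T is constant: P₂ = P₁; T₂ = T₁·(V₂/V₁) = 1008 K.
Reversible adiabatic, γ = 1.67: T₃ = T₂·(V₂/V₃)^(γ−1) = 1189 K; P₃ = P₂·(V₂/V₃)^γ = 4632 kPa.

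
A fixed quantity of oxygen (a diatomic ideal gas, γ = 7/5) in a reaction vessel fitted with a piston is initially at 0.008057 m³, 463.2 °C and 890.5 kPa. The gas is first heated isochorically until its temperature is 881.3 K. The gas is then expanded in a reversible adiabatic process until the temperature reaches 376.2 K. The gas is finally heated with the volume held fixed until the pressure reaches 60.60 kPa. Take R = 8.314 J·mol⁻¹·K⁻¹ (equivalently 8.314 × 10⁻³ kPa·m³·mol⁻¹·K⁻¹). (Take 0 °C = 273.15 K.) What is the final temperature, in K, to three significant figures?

T₄ ≈ 421 K

Convert: T₁ = 736.3 K.
V constant ⇒ P ∝ T: V₂ = V₁; P₂ = P₁·(T₂/T₁) = 1066 kPa.
Reversible adiabatic, γ = 7/5: P₃ = P₂·(T₃/T₂)^(γ/(γ−1)) = 54.16 kPa; V₃ = V₂·(T₂/T₃)^(1/(γ−1)) = 0.06768 m³.
V constant ⇒ P ∝ T: V₄ = V₃; T₄ = T₃·(P₄/P₃) = 420.9 K.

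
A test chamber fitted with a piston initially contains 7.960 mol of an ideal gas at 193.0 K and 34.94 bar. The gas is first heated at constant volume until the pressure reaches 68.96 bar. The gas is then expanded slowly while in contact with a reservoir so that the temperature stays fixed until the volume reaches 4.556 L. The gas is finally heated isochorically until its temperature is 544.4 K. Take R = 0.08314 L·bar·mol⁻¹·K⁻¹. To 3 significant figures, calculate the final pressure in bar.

P₄ ≈ 79.1 bar

From PV = nRT: V₁ = nRT₁/P₁ = 3.656 L.
Isochoric, so P/T is constant: V₂ = V₁; T₂ = T₁·(P₂/P₁) = 380.9 K.
T constant ⇒ Boyle's law P V = const: T₃ = T₂; P₃ = P₂·(V₂/V₃) = 55.33 bar.
Isochoric, so P/T is constant: V₄ = V₃; P₄ = P₃·(T₄/T₃) = 79.08 bar.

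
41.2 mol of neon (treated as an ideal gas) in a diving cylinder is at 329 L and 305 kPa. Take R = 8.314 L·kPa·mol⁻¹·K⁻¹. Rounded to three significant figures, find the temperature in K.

PV = nRT ⇒ T = PV/(nR) = (305 × 329) / (41.2 × 8.314)

T ≈ 293 K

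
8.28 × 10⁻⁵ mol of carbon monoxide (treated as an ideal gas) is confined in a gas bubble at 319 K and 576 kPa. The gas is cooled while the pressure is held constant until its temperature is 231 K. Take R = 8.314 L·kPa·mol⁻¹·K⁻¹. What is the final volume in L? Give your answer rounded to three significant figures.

From PV = nRT: V₁ = nRT₁/P₁ = 0.0003812 L.
P constant ⇒ V ∝ T: P₂ = P₁; V₂ = V₁·(T₂/T₁) = 0.0002761 L.

V₂ ≈ 0.000276 L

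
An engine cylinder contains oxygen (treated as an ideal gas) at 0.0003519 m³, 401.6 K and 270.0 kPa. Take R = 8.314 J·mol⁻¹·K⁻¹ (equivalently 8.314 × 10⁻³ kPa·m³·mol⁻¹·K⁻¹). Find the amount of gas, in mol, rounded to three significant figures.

PV = nRT ⇒ n = PV/(RT) = (270.0 × 0.0003519) / (8.314 × 10⁻³ × 401.6)

n ≈ 0.0285 mol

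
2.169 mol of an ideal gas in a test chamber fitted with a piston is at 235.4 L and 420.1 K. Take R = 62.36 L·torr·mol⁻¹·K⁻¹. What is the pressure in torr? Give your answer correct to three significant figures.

P ≈ 241 torr

PV = nRT ⇒ P = nRT/V = (2.169 × 62.36 × 420.1) / 235.4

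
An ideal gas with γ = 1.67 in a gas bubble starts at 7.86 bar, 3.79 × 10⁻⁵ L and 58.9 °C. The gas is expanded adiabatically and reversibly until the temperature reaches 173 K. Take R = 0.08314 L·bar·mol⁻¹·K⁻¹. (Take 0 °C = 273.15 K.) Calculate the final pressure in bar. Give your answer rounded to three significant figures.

Convert: T₁ = 332.0 K.
Adiabatic (γ = 1.67), T V^(γ−1) and P V^γ constant: P₂ = P₁·(T₂/T₁)^(γ/(γ−1)) = 1.548 bar; V₂ = V₁·(T₁/T₂)^(1/(γ−1)) = 0.0001003 L.

P₂ ≈ 1.55 bar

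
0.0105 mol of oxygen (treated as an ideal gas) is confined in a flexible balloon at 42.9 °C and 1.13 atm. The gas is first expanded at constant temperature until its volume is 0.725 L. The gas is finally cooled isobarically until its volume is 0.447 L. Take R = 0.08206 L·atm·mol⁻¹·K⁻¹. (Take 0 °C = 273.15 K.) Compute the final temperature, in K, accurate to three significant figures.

Convert: T₁ = 316.0 K.
From PV = nRT: V₁ = nRT₁/P₁ = 0.2410 L.
Isothermal, so P V is constant: T₂ = T₁; P₂ = P₁·(V₁/V₂) = 0.3756 atm.
P constant ⇒ V ∝ T: P₃ = P₂; T₃ = T₂·(V₃/V₂) = 194.9 K.

T₃ ≈ 195 K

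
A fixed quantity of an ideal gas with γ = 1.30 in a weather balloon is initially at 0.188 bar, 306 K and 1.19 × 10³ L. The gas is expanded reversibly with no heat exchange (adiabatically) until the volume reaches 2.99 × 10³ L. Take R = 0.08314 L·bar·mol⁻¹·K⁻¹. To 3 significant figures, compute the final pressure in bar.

Reversible adiabatic, γ = 1.30: T₂ = T₁·(V₁/V₂)^(γ−1) = 232.1 K; P₂ = P₁·(V₁/V₂)^γ = 0.05675 bar.

P₂ ≈ 0.0568 bar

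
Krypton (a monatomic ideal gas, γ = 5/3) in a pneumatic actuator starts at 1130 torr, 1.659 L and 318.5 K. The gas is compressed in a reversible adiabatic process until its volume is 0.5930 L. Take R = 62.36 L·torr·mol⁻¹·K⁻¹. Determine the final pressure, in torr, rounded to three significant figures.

Reversible adiabatic, γ = 5/3: T₂ = T₁·(V₁/V₂)^(γ−1) = 632.4 K; P₂ = P₁·(V₁/V₂)^γ = 6277 torr.

P₂ ≈ 6.28e+03 torr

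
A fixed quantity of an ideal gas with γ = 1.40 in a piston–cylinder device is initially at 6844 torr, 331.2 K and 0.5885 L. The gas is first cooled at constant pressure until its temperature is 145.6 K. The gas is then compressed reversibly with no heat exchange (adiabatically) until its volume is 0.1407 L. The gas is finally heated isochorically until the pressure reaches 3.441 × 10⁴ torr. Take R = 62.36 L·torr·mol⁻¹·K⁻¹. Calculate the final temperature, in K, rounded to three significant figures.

T₄ ≈ 398 K

Isobaric, so V/T is constant: P₂ = P₁; V₂ = V₁·(T₂/T₁) = 0.2587 L.
Reversible adiabatic, γ = 1.40: T₃ = T₂·(V₂/V₃)^(γ−1) = 185.8 K; P₃ = P₂·(V₂/V₃)^γ = 1.606e+04 torr.
V constant ⇒ P ∝ T: V₄ = V₃; T₄ = T₃·(P₄/P₃) = 398.1 K.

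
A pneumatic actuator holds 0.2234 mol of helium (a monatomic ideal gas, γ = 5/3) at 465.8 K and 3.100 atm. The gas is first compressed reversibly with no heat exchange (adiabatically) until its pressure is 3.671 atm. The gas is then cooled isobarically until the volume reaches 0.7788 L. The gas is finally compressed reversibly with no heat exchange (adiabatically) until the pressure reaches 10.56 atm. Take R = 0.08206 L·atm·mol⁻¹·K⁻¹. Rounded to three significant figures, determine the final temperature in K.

T₄ ≈ 238 K

From PV = nRT: V₁ = nRT₁/P₁ = 2.755 L.
Adiabatic (γ = 5/3), T V^(γ−1) and P V^γ constant: T₂ = T₁·(P₂/P₁)^((γ−1)/γ) = 498.4 K; V₂ = V₁·(P₁/P₂)^(1/γ) = 2.489 L.
P constant ⇒ V ∝ T: P₃ = P₂; T₃ = T₂·(V₃/V₂) = 156.0 K.
Reversible adiabatic, γ = 5/3: T₄ = T₃·(P₄/P₃)^((γ−1)/γ) = 238.0 K; V₄ = V₃·(P₃/P₄)^(1/γ) = 0.4131 L.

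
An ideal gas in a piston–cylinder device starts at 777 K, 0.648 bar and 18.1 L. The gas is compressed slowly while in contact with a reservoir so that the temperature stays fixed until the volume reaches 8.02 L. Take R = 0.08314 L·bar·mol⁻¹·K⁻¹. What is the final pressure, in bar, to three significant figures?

P₂ ≈ 1.46 bar

T constant ⇒ Boyle's law P V = const: T₂ = T₁; P₂ = P₁·(V₁/V₂) = 1.462 bar.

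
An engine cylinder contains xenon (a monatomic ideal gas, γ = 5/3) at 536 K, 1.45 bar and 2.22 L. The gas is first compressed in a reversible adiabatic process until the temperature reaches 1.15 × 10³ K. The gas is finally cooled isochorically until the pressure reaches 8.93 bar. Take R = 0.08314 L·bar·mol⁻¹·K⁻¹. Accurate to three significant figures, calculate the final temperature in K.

Reversible adiabatic, γ = 5/3: P₂ = P₁·(T₂/T₁)^(γ/(γ−1)) = 9.777 bar; V₂ = V₁·(T₁/T₂)^(1/(γ−1)) = 0.7064 L.
V constant ⇒ P ∝ T: V₃ = V₂; T₃ = T₂·(P₃/P₂) = 1050 K.

T₃ ≈ 1.05e+03 K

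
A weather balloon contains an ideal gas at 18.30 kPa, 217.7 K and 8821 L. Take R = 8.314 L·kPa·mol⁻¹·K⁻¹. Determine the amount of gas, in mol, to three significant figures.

PV = nRT ⇒ n = PV/(RT) = (18.30 × 8821) / (8.314 × 217.7)

n ≈ 89.2 mol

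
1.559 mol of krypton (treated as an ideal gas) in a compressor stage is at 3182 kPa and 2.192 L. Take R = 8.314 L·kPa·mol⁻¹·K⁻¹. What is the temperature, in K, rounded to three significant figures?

PV = nRT ⇒ T = PV/(nR) = (3182 × 2.192) / (1.559 × 8.314)

T ≈ 538 K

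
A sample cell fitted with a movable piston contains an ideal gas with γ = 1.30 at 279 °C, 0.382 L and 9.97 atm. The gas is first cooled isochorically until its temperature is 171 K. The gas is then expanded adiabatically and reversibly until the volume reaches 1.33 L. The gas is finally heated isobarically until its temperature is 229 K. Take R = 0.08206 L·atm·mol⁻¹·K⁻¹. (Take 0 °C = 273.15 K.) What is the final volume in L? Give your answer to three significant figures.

Convert: T₁ = 552.1 K.
V constant ⇒ P ∝ T: V₂ = V₁; P₂ = P₁·(T₂/T₁) = 3.088 atm.
Adiabatic (γ = 1.30), T V^(γ−1) and P V^γ constant: T₃ = T₂·(V₂/V₃)^(γ−1) = 117.6 K; P₃ = P₂·(V₂/V₃)^γ = 0.6100 atm.
P constant ⇒ V ∝ T: P₄ = P₃; V₄ = V₃·(T₄/T₃) = 2.590 L.

V₄ ≈ 2.59 L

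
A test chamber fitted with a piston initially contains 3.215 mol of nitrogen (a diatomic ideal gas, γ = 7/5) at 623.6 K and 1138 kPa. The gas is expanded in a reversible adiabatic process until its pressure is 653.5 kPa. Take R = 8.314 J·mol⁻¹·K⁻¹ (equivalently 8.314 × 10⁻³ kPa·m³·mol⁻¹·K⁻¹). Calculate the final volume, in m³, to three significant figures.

From PV = nRT: V₁ = nRT₁/P₁ = 0.01465 m³.
Adiabatic (γ = 7/5), T V^(γ−1) and P V^γ constant: T₂ = T₁·(P₂/P₁)^((γ−1)/γ) = 532.2 K; V₂ = V₁·(P₁/P₂)^(1/γ) = 0.02177 m³.

V₂ ≈ 0.0218 m³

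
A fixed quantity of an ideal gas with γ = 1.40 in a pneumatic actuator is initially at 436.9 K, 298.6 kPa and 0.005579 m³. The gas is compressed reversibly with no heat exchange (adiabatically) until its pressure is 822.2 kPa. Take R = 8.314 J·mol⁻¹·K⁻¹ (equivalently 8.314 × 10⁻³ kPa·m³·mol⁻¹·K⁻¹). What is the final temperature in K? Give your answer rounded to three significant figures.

Reversible adiabatic, γ = 1.40: T₂ = T₁·(P₂/P₁)^((γ−1)/γ) = 583.5 K; V₂ = V₁·(P₁/P₂)^(1/γ) = 0.002706 m³.

T₂ ≈ 584 K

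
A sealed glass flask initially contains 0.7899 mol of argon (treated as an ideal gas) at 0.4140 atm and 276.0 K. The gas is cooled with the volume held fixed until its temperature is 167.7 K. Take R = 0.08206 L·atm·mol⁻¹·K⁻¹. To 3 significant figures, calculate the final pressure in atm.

From PV = nRT: V₁ = nRT₁/P₁ = 43.21 L.
V constant ⇒ P ∝ T: V₂ = V₁; P₂ = P₁·(T₂/T₁) = 0.2515 atm.

P₂ ≈ 0.252 atm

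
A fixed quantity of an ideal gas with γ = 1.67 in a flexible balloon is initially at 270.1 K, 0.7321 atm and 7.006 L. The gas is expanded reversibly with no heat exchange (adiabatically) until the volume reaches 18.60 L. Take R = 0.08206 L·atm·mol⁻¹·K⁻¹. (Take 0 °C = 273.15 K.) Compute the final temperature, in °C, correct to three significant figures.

Adiabatic (γ = 1.67), T V^(γ−1) and P V^γ constant: T₂ = T₁·(V₁/V₂)^(γ−1) = 140.4 K; P₂ = P₁·(V₁/V₂)^γ = 0.1434 atm.

T₂ ≈ -133 °C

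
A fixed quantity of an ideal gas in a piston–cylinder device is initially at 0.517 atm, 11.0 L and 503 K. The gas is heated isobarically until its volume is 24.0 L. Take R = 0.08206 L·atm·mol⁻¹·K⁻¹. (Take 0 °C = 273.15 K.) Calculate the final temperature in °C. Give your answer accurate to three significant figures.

T₂ ≈ 824 °C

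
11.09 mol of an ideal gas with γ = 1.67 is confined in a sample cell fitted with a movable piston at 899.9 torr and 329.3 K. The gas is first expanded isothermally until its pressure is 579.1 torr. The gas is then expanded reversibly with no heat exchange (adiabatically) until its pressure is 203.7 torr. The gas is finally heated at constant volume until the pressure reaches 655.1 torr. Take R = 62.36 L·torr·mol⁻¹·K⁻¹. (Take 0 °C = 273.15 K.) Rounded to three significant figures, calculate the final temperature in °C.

From PV = nRT: V₁ = nRT₁/P₁ = 253.1 L.
T constant ⇒ Boyle's law P V = const: T₂ = T₁; V₂ = V₁·(P₁/P₂) = 393.3 L.
Adiabatic (γ = 1.67), T V^(γ−1) and P V^γ constant: T₃ = T₂·(P₃/P₂)^((γ−1)/γ) = 216.5 K; V₃ = V₂·(P₂/P₃)^(1/γ) = 735.2 L.
V constant ⇒ P ∝ T: V₄ = V₃; T₄ = T₃·(P₄/P₃) = 696.4 K.

T₄ ≈ 423 °C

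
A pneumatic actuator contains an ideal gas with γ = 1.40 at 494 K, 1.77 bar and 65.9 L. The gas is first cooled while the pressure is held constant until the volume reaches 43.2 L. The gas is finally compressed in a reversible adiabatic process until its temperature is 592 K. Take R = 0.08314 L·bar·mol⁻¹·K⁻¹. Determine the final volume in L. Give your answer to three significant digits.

Isobaric, so V/T is constant: P₂ = P₁; T₂ = T₁·(V₂/V₁) = 323.8 K.
Adiabatic (γ = 1.40), T V^(γ−1) and P V^γ constant: P₃ = P₂·(T₃/T₂)^(γ/(γ−1)) = 14.62 bar; V₃ = V₂·(T₂/T₃)^(1/(γ−1)) = 9.561 L.

V₃ ≈ 9.56 L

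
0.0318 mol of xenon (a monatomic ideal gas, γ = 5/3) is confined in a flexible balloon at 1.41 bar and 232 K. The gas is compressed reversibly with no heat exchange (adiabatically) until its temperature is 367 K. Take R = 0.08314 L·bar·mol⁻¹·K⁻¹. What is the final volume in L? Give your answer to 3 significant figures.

V₂ ≈ 0.219 L

From PV = nRT: V₁ = nRT₁/P₁ = 0.4350 L.
Adiabatic (γ = 5/3), T V^(γ−1) and P V^γ constant: P₂ = P₁·(T₂/T₁)^(γ/(γ−1)) = 4.438 bar; V₂ = V₁·(T₁/T₂)^(1/(γ−1)) = 0.2186 L.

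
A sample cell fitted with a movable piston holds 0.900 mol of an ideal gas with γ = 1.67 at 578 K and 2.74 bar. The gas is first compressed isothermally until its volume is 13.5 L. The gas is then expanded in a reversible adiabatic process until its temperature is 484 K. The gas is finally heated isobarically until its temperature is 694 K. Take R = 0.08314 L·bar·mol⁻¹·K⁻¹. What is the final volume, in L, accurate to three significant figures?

V₄ ≈ 25.2 L

From PV = nRT: V₁ = nRT₁/P₁ = 15.78 L.
Isothermal, so P V is constant: T₂ = T₁; P₂ = P₁·(V₁/V₂) = 3.204 bar.
Reversible adiabatic, γ = 1.67: P₃ = P₂·(T₃/T₂)^(γ/(γ−1)) = 2.058 bar; V₃ = V₂·(T₂/T₃)^(1/(γ−1)) = 17.59 L.
Isobaric, so V/T is constant: P₄ = P₃; V₄ = V₃·(T₄/T₃) = 25.23 L.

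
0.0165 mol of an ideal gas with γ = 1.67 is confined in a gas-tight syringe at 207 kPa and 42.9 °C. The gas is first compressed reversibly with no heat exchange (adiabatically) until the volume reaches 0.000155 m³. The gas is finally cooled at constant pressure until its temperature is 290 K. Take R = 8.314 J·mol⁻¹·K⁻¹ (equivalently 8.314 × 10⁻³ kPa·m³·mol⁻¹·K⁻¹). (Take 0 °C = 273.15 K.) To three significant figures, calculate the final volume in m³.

V₃ ≈ 0.000116 m³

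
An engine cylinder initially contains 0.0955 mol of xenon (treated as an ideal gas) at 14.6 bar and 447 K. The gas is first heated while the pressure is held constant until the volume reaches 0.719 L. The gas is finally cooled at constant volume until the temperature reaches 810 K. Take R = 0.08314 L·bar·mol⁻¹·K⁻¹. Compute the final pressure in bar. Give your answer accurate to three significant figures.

From PV = nRT: V₁ = nRT₁/P₁ = 0.2431 L.
Isobaric, so V/T is constant: P₂ = P₁; T₂ = T₁·(V₂/V₁) = 1322 K.
V constant ⇒ P ∝ T: V₃ = V₂; P₃ = P₂·(T₃/T₂) = 8.945 bar.

P₃ ≈ 8.94 bar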